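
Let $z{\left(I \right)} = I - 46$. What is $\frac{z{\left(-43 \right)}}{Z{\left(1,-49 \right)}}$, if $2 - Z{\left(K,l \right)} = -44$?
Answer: $- \frac{89}{46} \approx -1.9348$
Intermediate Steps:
$z{\left(I \right)} = -46 + I$
$Z{\left(K,l \right)} = 46$ ($Z{\left(K,l \right)} = 2 - -44 = 2 + 44 = 46$)
$\frac{z{\left(-43 \right)}}{Z{\left(1,-49 \right)}} = \frac{-46 - 43}{46} = \left(-89\right) \frac{1}{46} = - \frac{89}{46}$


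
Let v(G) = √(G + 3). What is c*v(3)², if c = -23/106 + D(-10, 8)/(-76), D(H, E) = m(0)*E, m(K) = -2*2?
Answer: 1233/1007 ≈ 1.2244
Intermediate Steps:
m(K) = -4
v(G) = √(3 + G)
D(H, E) = -4*E
c = 411/2014 (c = -23/106 - 4*8/(-76) = -23*1/106 - 32*(-1/76) = -23/106 + 8/19 = 411/2014 ≈ 0.20407)
c*v(3)² = 411*(√(3 + 3))²/2014 = 411*(√6)²/2014 = (411/2014)*6 = 1233/1007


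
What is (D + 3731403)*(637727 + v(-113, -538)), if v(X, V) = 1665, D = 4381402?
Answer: 5187262614560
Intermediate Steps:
(D + 3731403)*(637727 + v(-113, -538)) = (4381402 + 3731403)*(637727 + 1665) = 8112805*639392 = 5187262614560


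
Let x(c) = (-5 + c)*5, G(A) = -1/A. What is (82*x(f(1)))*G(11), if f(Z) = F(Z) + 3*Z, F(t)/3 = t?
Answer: -410/11 ≈ -37.273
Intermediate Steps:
F(t) = 3*t
f(Z) = 6*Z (f(Z) = 3*Z + 3*Z = 6*Z)
x(c) = -25 + 5*c
(82*x(f(1)))*G(11) = (82*(-25 + 5*(6*1)))*(-1/11) = (82*(-25 + 5*6))*(-1*1/11) = (82*(-25 + 30))*(-1/11) = (82*5)*(-1/11) = 410*(-1/11) = -410/11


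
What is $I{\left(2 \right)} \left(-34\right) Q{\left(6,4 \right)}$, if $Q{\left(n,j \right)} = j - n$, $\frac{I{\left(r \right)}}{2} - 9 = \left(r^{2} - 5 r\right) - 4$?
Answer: $-136$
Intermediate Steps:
$I{\left(r \right)} = 10 - 10 r + 2 r^{2}$ ($I{\left(r \right)} = 18 + 2 \left(\left(r^{2} - 5 r\right) - 4\right) = 18 + 2 \left(-4 + r^{2} - 5 r\right) = 18 - \left(8 - 2 r^{2} + 10 r\right) = 10 - 10 r + 2 r^{2}$)
$I{\left(2 \right)} \left(-34\right) Q{\left(6,4 \right)} = \left(10 - 20 + 2 \cdot 2^{2}\right) \left(-34\right) \left(4 - 6\right) = \left(10 - 20 + 2 \cdot 4\right) \left(-34\right) \left(4 - 6\right) = \left(10 - 20 + 8\right) \left(-34\right) \left(-2\right) = \left(-2\right) \left(-34\right) \left(-2\right) = 68 \left(-2\right) = -136$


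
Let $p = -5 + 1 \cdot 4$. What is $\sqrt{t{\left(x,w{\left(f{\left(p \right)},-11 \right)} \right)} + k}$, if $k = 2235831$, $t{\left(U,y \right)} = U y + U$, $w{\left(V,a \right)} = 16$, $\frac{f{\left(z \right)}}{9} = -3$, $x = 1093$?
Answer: $2 \sqrt{563603} \approx 1501.5$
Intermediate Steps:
$p = -1$ ($p = -5 + 4 = -1$)
$f{\left(z \right)} = -27$ ($f{\left(z \right)} = 9 \left(-3\right) = -27$)
$t{\left(U,y \right)} = U + U y$
$\sqrt{t{\left(x,w{\left(f{\left(p \right)},-11 \right)} \right)} + k} = \sqrt{1093 \left(1 + 16\right) + 2235831} = \sqrt{1093 \cdot 17 + 2235831} = \sqrt{18581 + 2235831} = \sqrt{2254412} = 2 \sqrt{563603}$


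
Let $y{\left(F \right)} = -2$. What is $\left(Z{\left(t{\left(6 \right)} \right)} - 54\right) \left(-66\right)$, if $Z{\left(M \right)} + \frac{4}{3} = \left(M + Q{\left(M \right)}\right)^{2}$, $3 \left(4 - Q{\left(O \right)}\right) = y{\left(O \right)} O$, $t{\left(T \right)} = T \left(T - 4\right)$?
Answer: $-34364$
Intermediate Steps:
$t{\left(T \right)} = T \left(-4 + T\right)$
$Q{\left(O \right)} = 4 + \frac{2 O}{3}$ ($Q{\left(O \right)} = 4 - \frac{\left(-2\right) O}{3} = 4 + \frac{2 O}{3}$)
$Z{\left(M \right)} = - \frac{4}{3} + \left(4 + \frac{5 M}{3}\right)^{2}$ ($Z{\left(M \right)} = - \frac{4}{3} + \left(M + \left(4 + \frac{2 M}{3}\right)\right)^{2} = - \frac{4}{3} + \left(4 + \frac{5 M}{3}\right)^{2}$)
$\left(Z{\left(t{\left(6 \right)} \right)} - 54\right) \left(-66\right) = \left(\left(- \frac{4}{3} + \frac{\left(12 + 5 \cdot 6 \left(-4 + 6\right)\right)^{2}}{9}\right) - 54\right) \left(-66\right) = \left(\left(- \frac{4}{3} + \frac{\left(12 + 5 \cdot 6 \cdot 2\right)^{2}}{9}\right) - 54\right) \left(-66\right) = \left(\left(- \frac{4}{3} + \frac{\left(12 + 5 \cdot 12\right)^{2}}{9}\right) - 54\right) \left(-66\right) = \left(\left(- \frac{4}{3} + \frac{\left(12 + 60\right)^{2}}{9}\right) - 54\right) \left(-66\right) = \left(\left(- \frac{4}{3} + \frac{72^{2}}{9}\right) - 54\right) \left(-66\right) = \left(\left(- \frac{4}{3} + \frac{1}{9} \cdot 5184\right) - 54\right) \left(-66\right) = \left(\left(- \frac{4}{3} + 576\right) - 54\right) \left(-66\right) = \left(\frac{1724}{3} - 54\right) \left(-66\right) = \frac{1562}{3} \left(-66\right) = -34364$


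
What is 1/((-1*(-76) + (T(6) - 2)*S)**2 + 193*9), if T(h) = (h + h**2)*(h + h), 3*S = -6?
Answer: 1/862921 ≈ 1.1589e-6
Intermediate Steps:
S = -2 (S = (1/3)*(-6) = -2)
T(h) = 2*h*(h + h**2) (T(h) = (h + h**2)*(2*h) = 2*h*(h + h**2))
1/((-1*(-76) + (T(6) - 2)*S)**2 + 193*9) = 1/((-1*(-76) + (2*6**2*(1 + 6) - 2)*(-2))**2 + 193*9) = 1/((76 + (2*36*7 - 2)*(-2))**2 + 1737) = 1/((76 + (504 - 2)*(-2))**2 + 1737) = 1/((76 + 502*(-2))**2 + 1737) = 1/((76 - 1004)**2 + 1737) = 1/((-928)**2 + 1737) = 1/(861184 + 1737) = 1/862921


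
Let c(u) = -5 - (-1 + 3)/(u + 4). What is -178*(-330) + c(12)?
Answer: 469879/8 ≈ 58735.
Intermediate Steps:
c(u) = -5 - 2/(4 + u)
-178*(-330) + c(12) = -178*(-330) + (-22 - 5*12)/(4 + 12) = 58740 + (-22 - 60)/16 = 58740 + (1/16)*(-82) = 58740 - 41/8 = 469879/8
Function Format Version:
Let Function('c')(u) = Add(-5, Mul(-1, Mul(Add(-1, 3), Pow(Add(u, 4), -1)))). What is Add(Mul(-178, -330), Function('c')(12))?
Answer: Rational(469879, 8) ≈ 58735.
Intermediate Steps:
Function('c')(u) = Add(-5, Mul(-2, Pow(Add(4, u), -1))) (Function('c')(u) = Add(-5, Mul(-1, Mul(2, Pow(Add(4, u), -1)))) = Add(-5, Mul(-2, Pow(Add(4, u), -1))))
Add(Mul(-178, -330), Function('c')(12)) = Add(Mul(-178, -330), Mul(Pow(Add(4, 12), -1), Add(-22, Mul(-5, 12)))) = Add(58740, Mul(Pow(16, -1), Add(-22, -60))) = Add(58740, Mul(Rational(1, 16), -82)) = Add(58740, Rational(-41, 8)) = Rational(469879, 8)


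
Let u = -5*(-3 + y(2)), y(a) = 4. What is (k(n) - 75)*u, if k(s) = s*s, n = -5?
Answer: 250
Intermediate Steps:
k(s) = s²
u = -5 (u = -5*(-3 + 4) = -5*1 = -5)
(k(n) - 75)*u = ((-5)² - 75)*(-5) = (25 - 75)*(-5) = -50*(-5) = 250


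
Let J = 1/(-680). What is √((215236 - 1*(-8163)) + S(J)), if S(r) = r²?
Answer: √103299697601/680 ≈ 472.65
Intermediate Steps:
J = -1/680 ≈ -0.0014706
√((215236 - 1*(-8163)) + S(J)) = √((215236 - 1*(-8163)) + (-1/680)²) = √((215236 + 8163) + 1/462400) = √(223399 + 1/462400) = √(103299697601/462400) = √103299697601/680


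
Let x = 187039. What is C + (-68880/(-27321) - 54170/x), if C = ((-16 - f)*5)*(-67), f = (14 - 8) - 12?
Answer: 815724438400/243337739 ≈ 3352.2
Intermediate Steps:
f = -6 (f = 6 - 12 = -6)
C = 3350 (C = ((-16 - 1*(-6))*5)*(-67) = ((-16 + 6)*5)*(-67) = -10*5*(-67) = -50*(-67) = 3350)
C + (-68880/(-27321) - 54170/x) = 3350 + (-68880/(-27321) - 54170/187039) = 3350 + (-68880*(-1/27321) - 54170*1/187039) = 3350 + (3280/1301 - 54170/187039) = 3350 + 543012750/243337739 = 815724438400/243337739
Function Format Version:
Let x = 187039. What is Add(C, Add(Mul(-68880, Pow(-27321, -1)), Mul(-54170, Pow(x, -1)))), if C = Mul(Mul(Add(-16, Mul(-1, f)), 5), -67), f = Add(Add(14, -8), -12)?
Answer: Rational(815724438400, 243337739) ≈ 3352.2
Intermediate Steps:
f = -6 (f = Add(6, -12) = -6)
C = 3350 (C = Mul(Mul(Add(-16, Mul(-1, -6)), 5), -67) = Mul(Mul(Add(-16, 6), 5), -67) = Mul(Mul(-10, 5), -67) = Mul(-50, -67) = 3350)
Add(C, Add(Mul(-68880, Pow(-27321, -1)), Mul(-54170, Pow(x, -1)))) = Add(3350, Add(Mul(-68880, Pow(-27321, -1)), Mul(-54170, Pow(187039, -1)))) = Add(3350, Add(Mul(-68880, Rational(-1, 27321)), Mul(-54170, Rational(1, 187039)))) = Add(3350, Add(Rational(3280, 1301), Rational(-54170, 187039))) = Add(3350, Rational(543012750, 243337739)) = Rational(815724438400, 243337739)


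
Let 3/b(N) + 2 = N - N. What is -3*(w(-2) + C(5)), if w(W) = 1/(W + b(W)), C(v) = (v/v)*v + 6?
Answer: -225/7 ≈ -32.143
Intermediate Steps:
b(N) = -3/2 (b(N) = 3/(-2 + (N - N)) = 3/(-2 + 0) = 3/(-2) = 3*(-½) = -3/2)
C(v) = 6 + v (C(v) = 1*v + 6 = v + 6 = 6 + v)
w(W) = 1/(-3/2 + W) (w(W) = 1/(W - 3/2) = 1/(-3/2 + W))
-3*(w(-2) + C(5)) = -3*(2/(-3 + 2*(-2)) + (6 + 5)) = -3*(2/(-3 - 4) + 11) = -3*(2/(-7) + 11) = -3*(2*(-⅐) + 11) = -3*(-2/7 + 11) = -3*75/7 = -225/7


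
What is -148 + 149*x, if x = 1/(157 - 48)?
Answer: -15983/109 ≈ -146.63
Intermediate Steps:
x = 1/109 ≈ 0.0091743
-148 + 149*x = -148 + 149*(1/109) = -148 + 149/109 = -15983/109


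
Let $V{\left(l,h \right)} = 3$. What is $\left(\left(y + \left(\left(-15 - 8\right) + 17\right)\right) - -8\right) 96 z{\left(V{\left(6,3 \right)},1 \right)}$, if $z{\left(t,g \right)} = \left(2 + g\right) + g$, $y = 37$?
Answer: $14976$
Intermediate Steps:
$z{\left(t,g \right)} = 2 + 2 g$
$\left(\left(y + \left(\left(-15 - 8\right) + 17\right)\right) - -8\right) 96 z{\left(V{\left(6,3 \right)},1 \right)} = \left(\left(37 + \left(\left(-15 - 8\right) + 17\right)\right) - -8\right) 96 \left(2 + 2 \cdot 1\right) = \left(\left(37 + \left(-23 + 17\right)\right) + 8\right) 96 \left(2 + 2\right) = \left(\left(37 - 6\right) + 8\right) 96 \cdot 4 = \left(31 + 8\right) 96 \cdot 4 = 39 \cdot 96 \cdot 4 = 3744 \cdot 4 = 14976$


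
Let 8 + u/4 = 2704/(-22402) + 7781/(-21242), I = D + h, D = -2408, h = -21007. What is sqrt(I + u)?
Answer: I*sqrt(331869832508129978257)/118965821 ≈ 153.13*I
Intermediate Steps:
I = -23415 (I = -2408 - 21007 = -23415)
u = -4038654602/118965821 (u = -32 + 4*(2704/(-22402) + 7781/(-21242)) = -32 + 4*(2704*(-1/22402) + 7781*(-1/21242)) = -32 + 4*(-1352/11201 - 7781/21242) = -32 + 4*(-115874165/237931642) = -32 - 231748330/118965821 = -4038654602/118965821 ≈ -33.948)
sqrt(I + u) = sqrt(-23415 - 4038654602/118965821) = sqrt(-2789623353317/118965821) = I*sqrt(331869832508129978257)/118965821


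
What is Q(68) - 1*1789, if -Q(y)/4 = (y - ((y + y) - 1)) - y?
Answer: -1249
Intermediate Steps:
Q(y) = -4 + 8*y (Q(y) = -4*((y - ((y + y) - 1)) - y) = -4*((y - (2*y - 1)) - y) = -4*((y - (-1 + 2*y)) - y) = -4*((y + (1 - 2*y)) - y) = -4*((1 - y) - y) = -4*(1 - 2*y) = -4 + 8*y)
Q(68) - 1*1789 = (-4 + 8*68) - 1*1789 = (-4 + 544) - 1789 = 540 - 1789 = -1249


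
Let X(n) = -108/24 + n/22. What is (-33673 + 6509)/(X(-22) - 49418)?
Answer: 54328/98847 ≈ 0.54962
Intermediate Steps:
X(n) = -9/2 + n/22 (X(n) = -108*1/24 + n*(1/22) = -9/2 + n/22)
(-33673 + 6509)/(X(-22) - 49418) = (-33673 + 6509)/((-9/2 + (1/22)*(-22)) - 49418) = -27164/((-9/2 - 1) - 49418) = -27164/(-11/2 - 49418) = -27164/(-98847/2) = -27164*(-2/98847) = 54328/98847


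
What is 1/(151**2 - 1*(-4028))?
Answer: 1/26829 ≈ 3.7273e-5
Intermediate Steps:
1/(151**2 - 1*(-4028)) = 1/(22801 + 4028) = 1/26829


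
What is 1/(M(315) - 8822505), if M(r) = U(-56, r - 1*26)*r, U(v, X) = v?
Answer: -1/8840145 ≈ -1.1312e-7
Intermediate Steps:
M(r) = -56*r
1/(M(315) - 8822505) = 1/(-56*315 - 8822505) = 1/(-17640 - 8822505) = 1/(-8840145) = -1/8840145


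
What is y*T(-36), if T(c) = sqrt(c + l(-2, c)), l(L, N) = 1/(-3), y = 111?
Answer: 37*I*sqrt(327) ≈ 669.08*I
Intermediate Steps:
l(L, N) = -1/3
T(c) = sqrt(-1/3 + c) (T(c) = sqrt(c - 1/3) = sqrt(-1/3 + c))
y*T(-36) = 111*(sqrt(-3 + 9*(-36))/3) = 111*(sqrt(-3 - 324)/3) = 111*(sqrt(-327)/3) = 111*((I*sqrt(327))/3) = 111*(I*sqrt(327)/3) = 37*I*sqrt(327)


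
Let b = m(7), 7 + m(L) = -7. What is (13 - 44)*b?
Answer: 434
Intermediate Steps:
m(L) = -14 (m(L) = -7 - 7 = -14)
b = -14
(13 - 44)*b = (13 - 44)*(-14) = -31*(-14) = 434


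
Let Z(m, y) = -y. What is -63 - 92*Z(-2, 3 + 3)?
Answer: 489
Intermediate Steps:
-63 - 92*Z(-2, 3 + 3) = -63 - (-92)*(3 + 3) = -63 - (-92)*6 = -63 - 92*(-6) = -63 + 552 = 489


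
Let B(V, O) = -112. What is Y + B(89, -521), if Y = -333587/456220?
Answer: -51430227/456220 ≈ -112.73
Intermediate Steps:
Y = -333587/456220 (Y = -333587*1/456220 = -333587/456220 ≈ -0.73120)
Y + B(89, -521) = -333587/456220 - 112 = -51430227/456220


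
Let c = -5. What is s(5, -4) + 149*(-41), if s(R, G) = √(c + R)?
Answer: -6109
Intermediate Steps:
s(R, G) = √(-5 + R)
s(5, -4) + 149*(-41) = √(-5 + 5) + 149*(-41) = √0 - 6109 = 0 - 6109 = -6109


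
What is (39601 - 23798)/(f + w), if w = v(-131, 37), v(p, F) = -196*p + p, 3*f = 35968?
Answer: 47409/112603 ≈ 0.42103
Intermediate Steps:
f = 35968/3 (f = (1/3)*35968 = 35968/3 ≈ 11989.)
v(p, F) = -195*p
w = 25545 (w = -195*(-131) = 25545)
(39601 - 23798)/(f + w) = (39601 - 23798)/(35968/3 + 25545) = 15803/(112603/3) = 15803*(3/112603) = 47409/112603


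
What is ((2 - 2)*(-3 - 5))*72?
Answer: 0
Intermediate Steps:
((2 - 2)*(-3 - 5))*72 = (0*(-8))*72 = 0*72 = 0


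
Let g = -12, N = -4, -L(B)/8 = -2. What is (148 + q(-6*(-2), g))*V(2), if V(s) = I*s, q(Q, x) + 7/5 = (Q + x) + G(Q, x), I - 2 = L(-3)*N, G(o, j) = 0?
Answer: -90892/5 ≈ -18178.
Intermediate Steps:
L(B) = 16 (L(B) = -8*(-2) = 16)
I = -62 (I = 2 + 16*(-4) = 2 - 64 = -62)
q(Q, x) = -7/5 + Q + x (q(Q, x) = -7/5 + ((Q + x) + 0) = -7/5 + (Q + x) = -7/5 + Q + x)
V(s) = -62*s
(148 + q(-6*(-2), g))*V(2) = (148 + (-7/5 - 6*(-2) - 12))*(-62*2) = (148 + (-7/5 + 12 - 12))*(-124) = (148 - 7/5)*(-124) = (733/5)*(-124) = -90892/5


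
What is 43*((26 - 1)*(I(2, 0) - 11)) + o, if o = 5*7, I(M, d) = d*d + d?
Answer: -11790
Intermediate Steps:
I(M, d) = d + d² (I(M, d) = d² + d = d + d²)
o = 35
43*((26 - 1)*(I(2, 0) - 11)) + o = 43*((26 - 1)*(0*(1 + 0) - 11)) + 35 = 43*(25*(0*1 - 11)) + 35 = 43*(25*(0 - 11)) + 35 = 43*(25*(-11)) + 35 = 43*(-275) + 35 = -11825 + 35 = -11790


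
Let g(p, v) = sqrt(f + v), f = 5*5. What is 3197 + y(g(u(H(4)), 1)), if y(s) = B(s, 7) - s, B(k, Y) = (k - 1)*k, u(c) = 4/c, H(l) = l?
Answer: 3223 - 2*sqrt(26) ≈ 3212.8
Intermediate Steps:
f = 25
g(p, v) = sqrt(25 + v)
B(k, Y) = k*(-1 + k) (B(k, Y) = (-1 + k)*k = k*(-1 + k))
y(s) = -s + s*(-1 + s) (y(s) = s*(-1 + s) - s = -s + s*(-1 + s))
3197 + y(g(u(H(4)), 1)) = 3197 + sqrt(25 + 1)*(-2 + sqrt(25 + 1)) = 3197 + sqrt(26)*(-2 + sqrt(26))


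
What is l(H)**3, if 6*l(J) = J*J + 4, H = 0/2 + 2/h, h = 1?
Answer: 64/27 ≈ 2.3704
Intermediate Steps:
H = 2 (H = 0/2 + 2/1 = 0*(1/2) + 2*1 = 0 + 2 = 2)
l(J) = 2/3 + J**2/6 (l(J) = (J*J + 4)/6 = (J**2 + 4)/6 = (4 + J**2)/6 = 2/3 + J**2/6)
l(H)**3 = (2/3 + (1/6)*2**2)**3 = (2/3 + (1/6)*4)**3 = (2/3 + 2/3)**3 = (4/3)**3 = 64/27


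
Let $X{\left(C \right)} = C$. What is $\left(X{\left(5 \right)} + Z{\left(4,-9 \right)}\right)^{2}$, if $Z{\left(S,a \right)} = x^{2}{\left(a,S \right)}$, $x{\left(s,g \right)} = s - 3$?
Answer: $22201$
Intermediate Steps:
$x{\left(s,g \right)} = -3 + s$
$Z{\left(S,a \right)} = \left(-3 + a\right)^{2}$
$\left(X{\left(5 \right)} + Z{\left(4,-9 \right)}\right)^{2} = \left(5 + \left(-3 - 9\right)^{2}\right)^{2} = \left(5 + \left(-12\right)^{2}\right)^{2} = \left(5 + 144\right)^{2} = 149^{2} = 22201$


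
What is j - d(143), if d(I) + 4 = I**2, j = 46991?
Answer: 26546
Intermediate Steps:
d(I) = -4 + I**2
j - d(143) = 46991 - (-4 + 143**2) = 46991 - (-4 + 20449) = 46991 - 1*20445 = 46991 - 20445 = 26546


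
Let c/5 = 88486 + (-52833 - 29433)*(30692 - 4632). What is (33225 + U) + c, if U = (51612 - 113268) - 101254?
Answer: -10718947055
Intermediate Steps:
U = -162910 (U = -61656 - 101254 = -162910)
c = -10718817370 (c = 5*(88486 + (-52833 - 29433)*(30692 - 4632)) = 5*(88486 - 82266*26060) = 5*(88486 - 2143851960) = 5*(-2143763474) = -10718817370)
(33225 + U) + c = (33225 - 162910) - 10718817370 = -129685 - 10718817370 = -10718947055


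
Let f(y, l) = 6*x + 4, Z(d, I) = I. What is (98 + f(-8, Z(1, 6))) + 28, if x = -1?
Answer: 124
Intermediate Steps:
f(y, l) = -2 (f(y, l) = 6*(-1) + 4 = -6 + 4 = -2)
(98 + f(-8, Z(1, 6))) + 28 = (98 - 2) + 28 = 96 + 28 = 124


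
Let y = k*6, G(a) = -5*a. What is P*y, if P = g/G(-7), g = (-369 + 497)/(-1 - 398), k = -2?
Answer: 512/4655 ≈ 0.10999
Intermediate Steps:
g = -128/399 (g = 128/(-399) = 128*(-1/399) = -128/399 ≈ -0.32080)
y = -12 (y = -2*6 = -12)
P = -128/13965 (P = -128/(399*((-5*(-7)))) = -128/399/35 = -128/399*1/35 = -128/13965 ≈ -0.0091658)
P*y = -128/13965*(-12) = 512/4655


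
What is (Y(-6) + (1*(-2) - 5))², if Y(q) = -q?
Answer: 1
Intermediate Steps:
(Y(-6) + (1*(-2) - 5))² = (-1*(-6) + (1*(-2) - 5))² = (6 + (-2 - 5))² = (6 - 7)² = (-1)² = 1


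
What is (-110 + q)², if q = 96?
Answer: 196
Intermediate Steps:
(-110 + q)² = (-110 + 96)² = (-14)² = 196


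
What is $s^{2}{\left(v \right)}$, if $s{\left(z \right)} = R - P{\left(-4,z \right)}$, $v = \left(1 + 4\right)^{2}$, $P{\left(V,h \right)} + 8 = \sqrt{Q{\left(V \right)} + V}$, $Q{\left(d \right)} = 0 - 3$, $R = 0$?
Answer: $\left(8 - i \sqrt{7}\right)^{2} \approx 57.0 - 42.332 i$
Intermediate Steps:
$Q{\left(d \right)} = -3$ ($Q{\left(d \right)} = 0 - 3 = -3$)
$P{\left(V,h \right)} = -8 + \sqrt{-3 + V}$
$v = 25$ ($v = 5^{2} = 25$)
$s{\left(z \right)} = 8 - i \sqrt{7}$ ($s{\left(z \right)} = 0 - \left(-8 + \sqrt{-3 - 4}\right) = 0 - \left(-8 + \sqrt{-7}\right) = 0 - \left(-8 + i \sqrt{7}\right) = 0 + \left(8 - i \sqrt{7}\right) = 8 - i \sqrt{7}$)
$s^{2}{\left(v \right)} = \left(8 - i \sqrt{7}\right)^{2}$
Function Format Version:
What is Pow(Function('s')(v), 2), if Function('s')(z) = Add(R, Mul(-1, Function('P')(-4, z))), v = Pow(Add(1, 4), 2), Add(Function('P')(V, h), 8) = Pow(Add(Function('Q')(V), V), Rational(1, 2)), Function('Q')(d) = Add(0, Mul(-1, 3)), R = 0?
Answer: Pow(Add(8, Mul(-1, I, Pow(7, Rational(1, 2)))), 2) ≈ Add(57.000, Mul(-42.332, I))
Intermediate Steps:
Function('Q')(d) = -3 (Function('Q')(d) = Add(0, -3) = -3)
Function('P')(V, h) = Add(-8, Pow(Add(-3, V), Rational(1, 2)))
v = 25 (v = Pow(5, 2) = 25)
Function('s')(z) = Add(8, Mul(-1, I, Pow(7, Rational(1, 2)))) (Function('s')(z) = Add(0, Mul(-1, Add(-8, Pow(Add(-3, -4), Rational(1, 2))))) = Add(0, Mul(-1, Add(-8, Pow(-7, Rational(1, 2))))) = Add(0, Mul(-1, Add(-8, Mul(I, Pow(7, Rational(1, 2)))))) = Add(0, Add(8, Mul(-1, I, Pow(7, Rational(1, 2))))) = Add(8, Mul(-1, I, Pow(7, Rational(1, 2)))))
Pow(Function('s')(v), 2) = Pow(Add(8, Mul(-1, I, Pow(7, Rational(1, 2)))), 2)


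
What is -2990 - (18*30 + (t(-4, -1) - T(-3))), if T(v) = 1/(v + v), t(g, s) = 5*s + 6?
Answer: -21187/6 ≈ -3531.2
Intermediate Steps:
t(g, s) = 6 + 5*s
T(v) = 1/(2*v)
-2990 - (18*30 + (t(-4, -1) - T(-3))) = -2990 - (18*30 + ((6 + 5*(-1)) - 1/(2*(-3)))) = -2990 - (540 + ((6 - 5) - (-1)/(2*3))) = -2990 - (540 + (1 - 1*(-⅙))) = -2990 - (540 + (1 + ⅙)) = -2990 - (540 + 7/6) = -2990 - 1*3247/6 = -2990 - 3247/6 = -21187/6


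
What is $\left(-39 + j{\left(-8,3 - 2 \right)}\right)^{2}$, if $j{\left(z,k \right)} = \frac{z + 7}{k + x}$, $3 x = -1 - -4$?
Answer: $\frac{6241}{4} \approx 1560.3$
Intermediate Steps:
$x = 1$ ($x = \frac{-1 - -4}{3} = \frac{-1 + 4}{3} = \frac{1}{3} \cdot 3 = 1$)
$j{\left(z,k \right)} = \frac{7 + z}{1 + k}$ ($j{\left(z,k \right)} = \frac{z + 7}{k + 1} = \frac{7 + z}{1 + k}$)
$\left(-39 + j{\left(-8,3 - 2 \right)}\right)^{2} = \left(-39 + \frac{7 - 8}{1 + \left(3 - 2\right)}\right)^{2} = \left(-39 + \frac{1}{1 + 1} \left(-1\right)\right)^{2} = \left(-39 + \frac{1}{2} \left(-1\right)\right)^{2} = \left(-39 - \frac{1}{2}\right)^{2} = \left(- \frac{79}{2}\right)^{2} = \frac{6241}{4}$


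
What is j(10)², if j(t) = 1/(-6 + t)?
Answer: 1/16 ≈ 0.062500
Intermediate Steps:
j(10)² = (1/(-6 + 10))² = (1/4)² = (¼)² = 1/16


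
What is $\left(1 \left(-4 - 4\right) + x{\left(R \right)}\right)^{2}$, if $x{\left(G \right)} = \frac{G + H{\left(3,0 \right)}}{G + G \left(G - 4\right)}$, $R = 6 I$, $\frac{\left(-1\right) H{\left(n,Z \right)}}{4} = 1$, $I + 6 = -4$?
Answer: $\frac{57395776}{893025} \approx 64.271$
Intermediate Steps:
$I = -10$ ($I = -6 - 4 = -10$)
$H{\left(n,Z \right)} = -4$ ($H{\left(n,Z \right)} = \left(-4\right) 1 = -4$)
$R = -60$ ($R = 6 \left(-10\right) = -60$)
$x{\left(G \right)} = \frac{-4 + G}{G + G \left(-4 + G\right)}$ ($x{\left(G \right)} = \frac{G - 4}{G + G \left(G - 4\right)} = \frac{-4 + G}{G + G \left(-4 + G\right)}$)
$\left(1 \left(-4 - 4\right) + x{\left(R \right)}\right)^{2} = \left(1 \left(-4 - 4\right) + \frac{-4 - 60}{\left(-60\right) \left(-3 - 60\right)}\right)^{2} = \left(1 \left(-8\right) - \frac{1}{60} \frac{1}{-63} \left(-64\right)\right)^{2} = \left(-8 - \left(- \frac{1}{3780}\right) \left(-64\right)\right)^{2} = \left(-8 - \frac{16}{945}\right)^{2} = \left(- \frac{7576}{945}\right)^{2} = \frac{57395776}{893025}$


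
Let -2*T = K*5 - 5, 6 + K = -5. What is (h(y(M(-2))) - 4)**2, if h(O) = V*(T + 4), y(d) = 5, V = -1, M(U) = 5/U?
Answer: 1444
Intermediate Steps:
K = -11 (K = -6 - 5 = -11)
T = 30 (T = -(-11*5 - 5)/2 = -(-55 - 5)/2 = -1/2*(-60) = 30)
h(O) = -34 (h(O) = -(30 + 4) = -1*34 = -34)
(h(y(M(-2))) - 4)**2 = (-34 - 4)**2 = (-38)**2 = 1444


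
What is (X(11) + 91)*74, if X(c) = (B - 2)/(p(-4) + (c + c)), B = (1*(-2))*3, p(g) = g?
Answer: 60310/9 ≈ 6701.1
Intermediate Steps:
B = -6 (B = -2*3 = -6)
X(c) = -8/(-4 + 2*c) (X(c) = (-6 - 2)/(-4 + (c + c)) = -8/(-4 + 2*c))
(X(11) + 91)*74 = (-4/(-2 + 11) + 91)*74 = (-4/9 + 91)*74 = (815/9)*74 = 60310/9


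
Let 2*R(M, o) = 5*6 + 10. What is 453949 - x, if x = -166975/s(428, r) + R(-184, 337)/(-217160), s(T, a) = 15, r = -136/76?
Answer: 15149537639/32574 ≈ 4.6508e+5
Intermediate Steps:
r = -34/19 (r = -136*1/76 = -34/19 ≈ -1.7895)
R(M, o) = 20 (R(M, o) = (5*6 + 10)/2 = (30 + 10)/2 = (1/2)*40 = 20)
x = -362602913/32574 (x = -166975/15 + 20/(-217160) = -166975*1/15 + 20*(-1/217160) = -33395/3 - 1/10858 = -362602913/32574 ≈ -11132.)
453949 - x = 453949 - 1*(-362602913/32574) = 453949 + 362602913/32574 = 15149537639/32574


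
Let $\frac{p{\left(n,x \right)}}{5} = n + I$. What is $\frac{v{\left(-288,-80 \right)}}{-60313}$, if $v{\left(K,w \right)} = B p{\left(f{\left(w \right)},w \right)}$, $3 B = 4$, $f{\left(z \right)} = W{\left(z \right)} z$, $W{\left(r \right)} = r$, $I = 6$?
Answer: $- \frac{128120}{180939} \approx -0.70808$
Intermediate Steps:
$f{\left(z \right)} = z^{2}$ ($f{\left(z \right)} = z z = z^{2}$)
$B = \frac{4}{3}$ ($B = \frac{1}{3} \cdot 4 = \frac{4}{3} \approx 1.3333$)
$p{\left(n,x \right)} = 30 + 5 n$ ($p{\left(n,x \right)} = 5 \left(n + 6\right) = 5 \left(6 + n\right) = 30 + 5 n$)
$v{\left(K,w \right)} = 40 + \frac{20 w^{2}}{3}$ ($v{\left(K,w \right)} = \frac{4 \left(30 + 5 w^{2}\right)}{3} = 40 + \frac{20 w^{2}}{3}$)
$\frac{v{\left(-288,-80 \right)}}{-60313} = \frac{40 + \frac{20 \left(-80\right)^{2}}{3}}{-60313} = \left(40 + \frac{20}{3} \cdot 6400\right) \left(- \frac{1}{60313}\right) = \left(40 + \frac{128000}{3}\right) \left(- \frac{1}{60313}\right) = \frac{128120}{3} \left(- \frac{1}{60313}\right) = - \frac{128120}{180939}$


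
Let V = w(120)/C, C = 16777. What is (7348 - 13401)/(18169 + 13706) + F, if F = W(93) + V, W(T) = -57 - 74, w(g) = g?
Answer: -70152186806/534766875 ≈ -131.18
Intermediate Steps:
W(T) = -131
V = 120/16777 ≈ 0.0071526
F = -2197667/16777 (F = -131 + 120/16777 = -2197667/16777 ≈ -130.99)
(7348 - 13401)/(18169 + 13706) + F = (7348 - 13401)/(18169 + 13706) - 2197667/16777 = -6053/31875 - 2197667/16777 = -70152186806/534766875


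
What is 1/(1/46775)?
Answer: 46775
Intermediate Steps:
1/(1/46775) = 46775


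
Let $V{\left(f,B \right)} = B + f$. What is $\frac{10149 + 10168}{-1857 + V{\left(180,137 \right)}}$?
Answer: $- \frac{1847}{140} \approx -13.193$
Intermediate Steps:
$\frac{10149 + 10168}{-1857 + V{\left(180,137 \right)}} = \frac{10149 + 10168}{-1857 + \left(137 + 180\right)} = \frac{20317}{-1857 + 317} = \frac{20317}{-1540} = 20317 \left(- \frac{1}{1540}\right) = - \frac{1847}{140}$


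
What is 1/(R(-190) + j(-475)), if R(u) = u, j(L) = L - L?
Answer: -1/190 ≈ -0.0052632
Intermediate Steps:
j(L) = 0
1/(R(-190) + j(-475)) = 1/(-190 + 0) = 1/(-190) = -1/190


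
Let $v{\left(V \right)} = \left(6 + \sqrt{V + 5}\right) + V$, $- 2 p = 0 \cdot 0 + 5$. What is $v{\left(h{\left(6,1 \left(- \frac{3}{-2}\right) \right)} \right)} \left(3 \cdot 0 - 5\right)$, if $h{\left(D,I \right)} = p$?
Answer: $- \frac{35}{2} - \frac{5 \sqrt{10}}{2} \approx -25.406$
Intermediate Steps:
$p = - \frac{5}{2}$ ($p = - \frac{0 \cdot 0 + 5}{2} = - \frac{0 + 5}{2} = \left(- \frac{1}{2}\right) 5 = - \frac{5}{2} \approx -2.5$)
$h{\left(D,I \right)} = - \frac{5}{2}$
$v{\left(V \right)} = 6 + V + \sqrt{5 + V}$ ($v{\left(V \right)} = \left(6 + \sqrt{5 + V}\right) + V = 6 + V + \sqrt{5 + V}$)
$v{\left(h{\left(6,1 \left(- \frac{3}{-2}\right) \right)} \right)} \left(3 \cdot 0 - 5\right) = \left(6 - \frac{5}{2} + \sqrt{5 - \frac{5}{2}}\right) \left(3 \cdot 0 - 5\right) = \left(6 - \frac{5}{2} + \sqrt{\frac{5}{2}}\right) \left(0 - 5\right) = \left(6 - \frac{5}{2} + \frac{\sqrt{10}}{2}\right) \left(-5\right) = \left(\frac{7}{2} + \frac{\sqrt{10}}{2}\right) \left(-5\right) = - \frac{35}{2} - \frac{5 \sqrt{10}}{2}$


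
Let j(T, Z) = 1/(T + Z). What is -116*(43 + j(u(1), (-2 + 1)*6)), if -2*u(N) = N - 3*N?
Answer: -24824/5 ≈ -4964.8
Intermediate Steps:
u(N) = N (u(N) = -(N - 3*N)/2 = -(-1)*N = N)
-116*(43 + j(u(1), (-2 + 1)*6)) = -116*(43 + 1/(1 + (-2 + 1)*6)) = -116*(43 + 1/(1 - 1*6)) = -116*(43 + 1/(1 - 6)) = -116*(43 + 1/(-5)) = -116*(43 - ⅕) = -116*214/5 = -24824/5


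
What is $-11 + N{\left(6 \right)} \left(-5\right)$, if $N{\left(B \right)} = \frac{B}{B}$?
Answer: $-16$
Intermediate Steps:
$N{\left(B \right)} = 1$
$-11 + N{\left(6 \right)} \left(-5\right) = -11 + 1 \left(-5\right) = -11 - 5 = -16$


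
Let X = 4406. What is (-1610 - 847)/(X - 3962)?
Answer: -819/148 ≈ -5.5338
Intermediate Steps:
(-1610 - 847)/(X - 3962) = (-1610 - 847)/(4406 - 3962) = -2457/444 = -2457*1/444 = -819/148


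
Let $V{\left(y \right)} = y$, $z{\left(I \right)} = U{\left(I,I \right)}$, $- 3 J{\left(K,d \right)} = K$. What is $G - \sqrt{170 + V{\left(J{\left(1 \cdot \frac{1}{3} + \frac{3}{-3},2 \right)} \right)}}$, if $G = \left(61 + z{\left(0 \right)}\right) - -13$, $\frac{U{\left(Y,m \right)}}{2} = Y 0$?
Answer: $74 - \frac{2 \sqrt{383}}{3} \approx 60.953$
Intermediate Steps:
$J{\left(K,d \right)} = - \frac{K}{3}$
$U{\left(Y,m \right)} = 0$ ($U{\left(Y,m \right)} = 2 Y 0 = 2 \cdot 0 = 0$)
$z{\left(I \right)} = 0$
$G = 74$ ($G = \left(61 + 0\right) - -13 = 61 + 13 = 74$)
$G - \sqrt{170 + V{\left(J{\left(1 \cdot \frac{1}{3} + \frac{3}{-3},2 \right)} \right)}} = 74 - \sqrt{170 - \frac{1 \cdot \frac{1}{3} + \frac{3}{-3}}{3}} = 74 - \sqrt{170 - \frac{1 \cdot \frac{1}{3} + 3 \left(- \frac{1}{3}\right)}{3}} = 74 - \sqrt{170 - \frac{\frac{1}{3} - 1}{3}} = 74 - \sqrt{170 - - \frac{2}{9}} = 74 - \sqrt{170 + \frac{2}{9}} = 74 - \sqrt{\frac{1532}{9}} = 74 - \frac{2 \sqrt{383}}{3}$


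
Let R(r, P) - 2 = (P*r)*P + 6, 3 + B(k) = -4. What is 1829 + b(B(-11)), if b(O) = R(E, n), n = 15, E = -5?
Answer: 712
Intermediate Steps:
B(k) = -7 (B(k) = -3 - 4 = -7)
R(r, P) = 8 + r*P² (R(r, P) = 2 + ((P*r)*P + 6) = 2 + (r*P² + 6) = 2 + (6 + r*P²) = 8 + r*P²)
b(O) = -1117 (b(O) = 8 - 5*15² = 8 - 5*225 = 8 - 1125 = -1117)
1829 + b(B(-11)) = 1829 - 1117 = 712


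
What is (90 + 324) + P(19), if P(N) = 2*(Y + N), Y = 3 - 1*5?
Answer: 448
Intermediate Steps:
Y = -2 (Y = 3 - 5 = -2)
P(N) = -4 + 2*N (P(N) = 2*(-2 + N) = -4 + 2*N)
(90 + 324) + P(19) = (90 + 324) + (-4 + 2*19) = 414 + (-4 + 38) = 414 + 34 = 448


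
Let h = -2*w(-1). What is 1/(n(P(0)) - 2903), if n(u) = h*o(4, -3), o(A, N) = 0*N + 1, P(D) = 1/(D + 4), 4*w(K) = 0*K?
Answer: -1/2903 ≈ -0.00034447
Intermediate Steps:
w(K) = 0 (w(K) = (0*K)/4 = (¼)*0 = 0)
P(D) = 1/(4 + D)
o(A, N) = 1 (o(A, N) = 0 + 1 = 1)
h = 0 (h = -2*0 = 0)
n(u) = 0 (n(u) = 0*1 = 0)
1/(n(P(0)) - 2903) = 1/(0 - 2903) = 1/(-2903) = -1/2903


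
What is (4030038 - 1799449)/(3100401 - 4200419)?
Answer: -2230589/1100018 ≈ -2.0278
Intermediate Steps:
(4030038 - 1799449)/(3100401 - 4200419) = 2230589/(-1100018) = 2230589*(-1/1100018) = -2230589/1100018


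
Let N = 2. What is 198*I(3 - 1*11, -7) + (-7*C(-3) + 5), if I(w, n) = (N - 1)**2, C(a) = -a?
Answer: 182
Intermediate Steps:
I(w, n) = 1 (I(w, n) = (2 - 1)**2 = 1**2 = 1)
198*I(3 - 1*11, -7) + (-7*C(-3) + 5) = 198*1 + (-(-7)*(-3) + 5) = 198 + (-7*3 + 5) = 198 + (-21 + 5) = 198 - 16 = 182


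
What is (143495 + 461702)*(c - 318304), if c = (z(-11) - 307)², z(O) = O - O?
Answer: -135597413835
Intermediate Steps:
z(O) = 0
c = 94249 (c = (0 - 307)² = (-307)² = 94249)
(143495 + 461702)*(c - 318304) = (143495 + 461702)*(94249 - 318304) = 605197*(-224055) = -135597413835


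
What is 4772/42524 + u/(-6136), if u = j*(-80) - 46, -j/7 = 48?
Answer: -138976003/32615908 ≈ -4.2610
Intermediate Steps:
j = -336 (j = -7*48 = -336)
u = 26834 (u = -336*(-80) - 46 = 26880 - 46 = 26834)
4772/42524 + u/(-6136) = 4772/42524 + 26834/(-6136) = 4772*(1/42524) + 26834*(-1/6136) = 1193/10631 - 13417/3068 = -138976003/32615908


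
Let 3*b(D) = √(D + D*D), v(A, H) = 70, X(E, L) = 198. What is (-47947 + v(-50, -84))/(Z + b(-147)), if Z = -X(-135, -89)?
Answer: 14219469/55229 + 335139*√438/110458 ≈ 320.96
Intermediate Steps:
b(D) = √(D + D²)/3 (b(D) = √(D + D*D)/3 = √(D + D²)/3)
Z = -198 (Z = -1*198 = -198)
(-47947 + v(-50, -84))/(Z + b(-147)) = (-47947 + 70)/(-198 + √(-147*(1 - 147))/3) = -47877/(-198 + √(-147*(-146))/3) = -47877/(-198 + √21462/3) = -47877/(-198 + (7*√438)/3) = -47877/(-198 + 7*√438/3)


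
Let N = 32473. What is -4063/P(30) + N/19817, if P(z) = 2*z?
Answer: -11224013/169860 ≈ -66.078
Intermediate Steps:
-4063/P(30) + N/19817 = -4063/(2*30) + 32473/19817 = -4063/60 + 32473*(1/19817) = -4063*1/60 + 4639/2831 = -4063/60 + 4639/2831 = -11224013/169860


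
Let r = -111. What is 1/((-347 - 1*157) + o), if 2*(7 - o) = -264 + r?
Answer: -2/619 ≈ -0.0032310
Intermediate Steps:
o = 389/2 (o = 7 - (-264 - 111)/2 = 7 - ½*(-375) = 7 + 375/2 = 389/2 ≈ 194.50)
1/((-347 - 1*157) + o) = 1/((-347 - 1*157) + 389/2) = 1/((-347 - 157) + 389/2) = 1/(-504 + 389/2) = 1/(-619/2) = -2/619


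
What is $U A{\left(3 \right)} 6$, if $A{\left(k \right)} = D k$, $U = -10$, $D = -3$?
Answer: $540$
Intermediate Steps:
$A{\left(k \right)} = - 3 k$
$U A{\left(3 \right)} 6 = - 10 \left(\left(-3\right) 3\right) 6 = \left(-10\right) \left(-9\right) 6 = 90 \cdot 6 = 540$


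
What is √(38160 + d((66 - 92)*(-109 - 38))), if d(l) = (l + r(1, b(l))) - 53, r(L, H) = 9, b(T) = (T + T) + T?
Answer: √41938 ≈ 204.79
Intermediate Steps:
b(T) = 3*T (b(T) = 2*T + T = 3*T)
d(l) = -44 + l (d(l) = (l + 9) - 53 = (9 + l) - 53 = -44 + l)
√(38160 + d((66 - 92)*(-109 - 38))) = √(38160 + (-44 + (66 - 92)*(-109 - 38))) = √(38160 + (-44 - 26*(-147))) = √(38160 + (-44 + 3822)) = √(38160 + 3778) = √41938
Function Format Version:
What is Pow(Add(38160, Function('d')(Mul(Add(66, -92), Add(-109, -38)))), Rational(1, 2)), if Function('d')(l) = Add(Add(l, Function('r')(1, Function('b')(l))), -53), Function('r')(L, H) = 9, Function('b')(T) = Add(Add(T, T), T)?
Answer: Pow(41938, Rational(1, 2)) ≈ 204.79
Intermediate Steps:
Function('b')(T) = Mul(3, T) (Function('b')(T) = Add(Mul(2, T), T) = Mul(3, T))
Function('d')(l) = Add(-44, l) (Function('d')(l) = Add(Add(l, 9), -53) = Add(Add(9, l), -53) = Add(-44, l))
Pow(Add(38160, Function('d')(Mul(Add(66, -92), Add(-109, -38)))), Rational(1, 2)) = Pow(Add(38160, Add(-44, Mul(Add(66, -92), Add(-109, -38)))), Rational(1, 2)) = Pow(Add(38160, Add(-44, Mul(-26, -147))), Rational(1, 2)) = Pow(Add(38160, Add(-44, 3822)), Rational(1, 2)) = Pow(Add(38160, 3778), Rational(1, 2)) = Pow(41938, Rational(1, 2))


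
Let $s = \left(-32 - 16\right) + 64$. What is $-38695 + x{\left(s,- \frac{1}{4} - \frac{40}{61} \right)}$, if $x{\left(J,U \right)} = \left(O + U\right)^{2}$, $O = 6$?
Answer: $- \frac{2302200471}{59536} \approx -38669.0$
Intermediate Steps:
$s = 16$ ($s = -48 + 64 = 16$)
$x{\left(J,U \right)} = \left(6 + U\right)^{2}$
$-38695 + x{\left(s,- \frac{1}{4} - \frac{40}{61} \right)} = -38695 + \left(6 - \left(\frac{1}{4} + \frac{40}{61}\right)\right)^{2} = -38695 + \left(6 - \frac{221}{244}\right)^{2} = -38695 + \left(\frac{1243}{244}\right)^{2} = -38695 + \frac{1545049}{59536} = - \frac{2302200471}{59536}$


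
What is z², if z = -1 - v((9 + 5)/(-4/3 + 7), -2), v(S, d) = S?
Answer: 3481/289 ≈ 12.045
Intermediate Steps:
z = -59/17 (z = -1 - (9 + 5)/(-4/3 + 7) = -1 - 14/(-4*⅓ + 7) = -1 - 14/(-4/3 + 7) = -1 - 14/17/3 = -1 - 14*3/17 = -1 - 1*42/17 = -1 - 42/17 = -59/17 ≈ -3.4706)
z² = (-59/17)² = 3481/289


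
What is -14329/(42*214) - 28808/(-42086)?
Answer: -24580285/27019212 ≈ -0.90973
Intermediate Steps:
-14329/(42*214) - 28808/(-42086) = -14329/8988 - 28808*(-1/42086) = -14329*1/8988 + 14404/21043 = -2047/1284 + 14404/21043 = -24580285/27019212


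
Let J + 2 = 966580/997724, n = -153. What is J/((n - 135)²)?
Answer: -85739/6896268288 ≈ -1.2433e-5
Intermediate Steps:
J = -257217/249431 (J = -2 + 966580/997724 = -2 + 966580*(1/997724) = -2 + 241645/249431 = -257217/249431 ≈ -1.0312)
J/((n - 135)²) = -257217/(249431*(-153 - 135)²) = -257217/(249431*((-288)²)) = -257217/249431/82944 = -257217/249431*1/82944 = -85739/6896268288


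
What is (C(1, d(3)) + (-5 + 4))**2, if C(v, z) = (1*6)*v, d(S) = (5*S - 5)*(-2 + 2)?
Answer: 25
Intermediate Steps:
d(S) = 0 (d(S) = (-5 + 5*S)*0 = 0)
C(v, z) = 6*v
(C(1, d(3)) + (-5 + 4))**2 = (6*1 + (-5 + 4))**2 = (6 - 1)**2 = 5**2 = 25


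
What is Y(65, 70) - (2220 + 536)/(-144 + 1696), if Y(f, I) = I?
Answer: 26471/388 ≈ 68.224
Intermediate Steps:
Y(65, 70) - (2220 + 536)/(-144 + 1696) = 70 - (2220 + 536)/(-144 + 1696) = 70 - 2756/1552 = 70 - 1*689/388 = 70 - 689/388 = 26471/388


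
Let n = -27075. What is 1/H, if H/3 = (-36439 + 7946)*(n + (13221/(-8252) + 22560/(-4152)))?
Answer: 1427596/3304806690689427 ≈ 4.3198e-10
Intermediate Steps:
H = 3304806690689427/1427596 (H = 3*((-36439 + 7946)*(-27075 + (13221/(-8252) + 22560/(-4152)))) = 3*(-28493*(-27075 + (13221*(-1/8252) + 22560*(-1/4152)))) = 3*(-28493*(-27075 + (-13221/8252 - 940/173))) = 3*(-28493*(-27075 - 10044113/1427596)) = 3*(-28493*(-38662205813/1427596)) = 3*(1101602230229809/1427596) = 3304806690689427/1427596 ≈ 2.3149e+9)
1/H = 1/(3304806690689427/1427596) = 1427596/3304806690689427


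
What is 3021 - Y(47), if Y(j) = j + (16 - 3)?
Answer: 2961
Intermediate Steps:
Y(j) = 13 + j (Y(j) = j + 13 = 13 + j)
3021 - Y(47) = 3021 - (13 + 47) = 3021 - 1*60 = 3021 - 60 = 2961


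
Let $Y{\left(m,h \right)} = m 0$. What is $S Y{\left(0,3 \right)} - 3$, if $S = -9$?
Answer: $-3$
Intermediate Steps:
$Y{\left(m,h \right)} = 0$
$S Y{\left(0,3 \right)} - 3 = \left(-9\right) 0 - 3 = 0 - 3 = -3$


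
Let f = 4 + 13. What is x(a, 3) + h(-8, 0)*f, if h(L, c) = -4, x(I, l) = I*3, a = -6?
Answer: -86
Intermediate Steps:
x(I, l) = 3*I
f = 17
x(a, 3) + h(-8, 0)*f = 3*(-6) - 4*17 = -18 - 68 = -86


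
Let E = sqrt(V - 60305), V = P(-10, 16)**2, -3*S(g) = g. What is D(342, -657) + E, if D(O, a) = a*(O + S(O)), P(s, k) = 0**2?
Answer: -149796 + I*sqrt(60305) ≈ -1.498e+5 + 245.57*I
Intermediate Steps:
P(s, k) = 0
S(g) = -g/3
V = 0 (V = 0**2 = 0)
D(O, a) = 2*O*a/3 (D(O, a) = a*(O - O/3) = a*(2*O/3) = 2*O*a/3)
E = I*sqrt(60305) (E = sqrt(0 - 60305) = sqrt(-60305) = I*sqrt(60305) ≈ 245.57*I)
D(342, -657) + E = (2/3)*342*(-657) + I*sqrt(60305) = -149796 + I*sqrt(60305)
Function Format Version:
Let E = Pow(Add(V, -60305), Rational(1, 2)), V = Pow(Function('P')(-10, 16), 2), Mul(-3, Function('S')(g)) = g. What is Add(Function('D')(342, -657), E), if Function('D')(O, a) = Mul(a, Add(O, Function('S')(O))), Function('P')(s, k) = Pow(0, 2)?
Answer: Add(-149796, Mul(I, Pow(60305, Rational(1, 2)))) ≈ Add(-1.4980e+5, Mul(245.57, I))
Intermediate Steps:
Function('P')(s, k) = 0
Function('S')(g) = Mul(Rational(-1, 3), g)
V = 0 (V = Pow(0, 2) = 0)
Function('D')(O, a) = Mul(Rational(2, 3), O, a) (Function('D')(O, a) = Mul(a, Add(O, Mul(Rational(-1, 3), O))) = Mul(a, Mul(Rational(2, 3), O)) = Mul(Rational(2, 3), O, a))
E = Mul(I, Pow(60305, Rational(1, 2))) (E = Pow(Add(0, -60305), Rational(1, 2)) = Pow(-60305, Rational(1, 2)) = Mul(I, Pow(60305, Rational(1, 2))) ≈ Mul(245.57, I))
Add(Function('D')(342, -657), E) = Add(Mul(Rational(2, 3), 342, -657), Mul(I, Pow(60305, Rational(1, 2)))) = Add(-149796, Mul(I, Pow(60305, Rational(1, 2))))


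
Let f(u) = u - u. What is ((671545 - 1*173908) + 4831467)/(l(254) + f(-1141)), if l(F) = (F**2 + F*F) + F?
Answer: 2664552/64643 ≈ 41.219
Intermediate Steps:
l(F) = F + 2*F**2 (l(F) = (F**2 + F**2) + F = 2*F**2 + F = F + 2*F**2)
f(u) = 0
((671545 - 1*173908) + 4831467)/(l(254) + f(-1141)) = ((671545 - 1*173908) + 4831467)/(254*(1 + 2*254) + 0) = ((671545 - 173908) + 4831467)/(254*(1 + 508) + 0) = (497637 + 4831467)/(254*509 + 0) = 5329104/(129286 + 0) = 5329104/129286 = 5329104*(1/129286) = 2664552/64643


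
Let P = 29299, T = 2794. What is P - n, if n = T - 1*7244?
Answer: 33749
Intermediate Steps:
n = -4450 (n = 2794 - 1*7244 = 2794 - 7244 = -4450)
P - n = 29299 - 1*(-4450) = 29299 + 4450 = 33749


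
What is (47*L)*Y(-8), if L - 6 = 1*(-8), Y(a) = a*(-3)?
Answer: -2256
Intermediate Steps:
Y(a) = -3*a
L = -2 (L = 6 + 1*(-8) = 6 - 8 = -2)
(47*L)*Y(-8) = (47*(-2))*(-3*(-8)) = -94*24 = -2256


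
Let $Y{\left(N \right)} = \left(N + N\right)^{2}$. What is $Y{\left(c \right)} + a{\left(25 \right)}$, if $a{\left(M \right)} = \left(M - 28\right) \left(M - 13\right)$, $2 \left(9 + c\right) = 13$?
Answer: $-11$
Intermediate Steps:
$c = - \frac{5}{2}$ ($c = -9 + \frac{1}{2} \cdot 13 = -9 + \frac{13}{2} = - \frac{5}{2} \approx -2.5$)
$Y{\left(N \right)} = 4 N^{2}$ ($Y{\left(N \right)} = \left(2 N\right)^{2} = 4 N^{2}$)
$a{\left(M \right)} = \left(-28 + M\right) \left(-13 + M\right)$
$Y{\left(c \right)} + a{\left(25 \right)} = 4 \left(- \frac{5}{2}\right)^{2} + \left(364 + 25^{2} - 1025\right) = 4 \cdot \frac{25}{4} + \left(364 + 625 - 1025\right) = 25 - 36 = -11$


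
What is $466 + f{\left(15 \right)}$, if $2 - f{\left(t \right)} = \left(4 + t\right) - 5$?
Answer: $454$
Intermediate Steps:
$f{\left(t \right)} = 3 - t$ ($f{\left(t \right)} = 2 - \left(\left(4 + t\right) - 5\right) = 2 - \left(-1 + t\right) = 3 - t$)
$466 + f{\left(15 \right)} = 466 + \left(3 - 15\right) = 466 - 12 = 454$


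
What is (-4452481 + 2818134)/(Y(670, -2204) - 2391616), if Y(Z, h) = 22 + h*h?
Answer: -125719/189694 ≈ -0.66275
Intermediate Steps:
Y(Z, h) = 22 + h²
(-4452481 + 2818134)/(Y(670, -2204) - 2391616) = (-4452481 + 2818134)/((22 + (-2204)²) - 2391616) = -1634347/((22 + 4857616) - 2391616) = -1634347/(4857638 - 2391616) = -1634347/2466022 = -1634347*1/2466022 = -125719/189694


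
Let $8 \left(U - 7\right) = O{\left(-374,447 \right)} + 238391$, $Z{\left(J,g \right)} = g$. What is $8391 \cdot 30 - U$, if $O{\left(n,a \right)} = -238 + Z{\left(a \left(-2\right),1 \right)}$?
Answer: $\frac{887815}{4} \approx 2.2195 \cdot 10^{5}$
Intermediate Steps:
$O{\left(n,a \right)} = -237$ ($O{\left(n,a \right)} = -238 + 1 = -237$)
$U = \frac{119105}{4}$ ($U = 7 + \frac{-237 + 238391}{8} = 7 + \frac{1}{8} \cdot 238154 = 7 + \frac{119077}{4} = \frac{119105}{4} \approx 29776.0$)
$8391 \cdot 30 - U = 8391 \cdot 30 - \frac{119105}{4} = 251730 - \frac{119105}{4} = \frac{887815}{4}$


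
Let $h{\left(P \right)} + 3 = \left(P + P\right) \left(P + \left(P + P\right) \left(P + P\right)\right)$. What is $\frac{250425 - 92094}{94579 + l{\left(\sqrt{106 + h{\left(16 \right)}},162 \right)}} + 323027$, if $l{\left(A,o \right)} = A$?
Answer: $\frac{2889541190075815}{8945153858} - \frac{158331 \sqrt{33383}}{8945153858} \approx 3.2303 \cdot 10^{5}$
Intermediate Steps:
$h{\left(P \right)} = -3 + 2 P \left(P + 4 P^{2}\right)$ ($h{\left(P \right)} = -3 + \left(P + P\right) \left(P + \left(P + P\right) \left(P + P\right)\right) = -3 + 2 P \left(P + 2 P 2 P\right) = -3 + 2 P \left(P + 4 P^{2}\right)$)
$\frac{250425 - 92094}{94579 + l{\left(\sqrt{106 + h{\left(16 \right)}},162 \right)}} + 323027 = \frac{250425 - 92094}{94579 + \sqrt{106 + \left(-3 + 2 \cdot 16^{2} + 8 \cdot 16^{3}\right)}} + 323027 = \frac{158331}{94579 + \sqrt{106 + \left(-3 + 2 \cdot 256 + 8 \cdot 4096\right)}} + 323027 = \frac{158331}{94579 + \sqrt{106 + \left(-3 + 512 + 32768\right)}} + 323027 = \frac{158331}{94579 + \sqrt{106 + 33277}} + 323027 = \frac{158331}{94579 + \sqrt{33383}} + 323027 = 323027 + \frac{158331}{94579 + \sqrt{33383}}$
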